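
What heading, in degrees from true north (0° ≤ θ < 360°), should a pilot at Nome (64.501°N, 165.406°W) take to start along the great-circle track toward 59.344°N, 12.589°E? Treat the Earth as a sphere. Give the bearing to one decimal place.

1.2°

Δλ = 12.589 − -165.406 = 177.995°.
θ = atan2( sin Δλ · cos φ₂ , cos φ₁ · sin φ₂ − sin φ₁ · cos φ₂ · cos Δλ )
  = atan2(0.01784, 0.83027) = 1.231° → normalised to [0°, 360°): 1.231°.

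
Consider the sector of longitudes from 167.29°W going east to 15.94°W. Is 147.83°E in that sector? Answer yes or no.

Band width going east from -167.29° to -15.94°: ((-15.94 − -167.29) mod 360) = 151.35°.
Offset of +147.83° east of the west edge: ((147.83 − -167.29) mod 360) = 315.12°.
315.12° > 151.35° ⇒ outside.

No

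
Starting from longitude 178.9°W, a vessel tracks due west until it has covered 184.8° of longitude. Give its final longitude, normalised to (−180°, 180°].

3.7°W

Start at -178.9°; shift −184.8° → -363.7°.
-363.7° lies outside (−180°, 180°]; add 360° → -3.7°.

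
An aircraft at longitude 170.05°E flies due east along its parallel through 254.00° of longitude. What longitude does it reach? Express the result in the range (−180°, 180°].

64.05°E

Start at +170.05°; shift +254.00° → +424.05°.
+424.05° lies outside (−180°, 180°]; subtract 360° → +64.05°.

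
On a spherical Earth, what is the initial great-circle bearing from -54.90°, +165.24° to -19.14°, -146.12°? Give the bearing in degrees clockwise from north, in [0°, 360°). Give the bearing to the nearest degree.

Δλ = -146.12 − 165.24 = -311.36°; wrapped into (−180°, 180°]: 48.64°.
θ = atan2( sin Δλ · cos φ₂ , cos φ₁ · sin φ₂ − sin φ₁ · cos φ₂ · cos Δλ )
  = atan2(0.70908, 0.32221) = 65.563° → normalised to [0°, 360°): 65.563°.

66°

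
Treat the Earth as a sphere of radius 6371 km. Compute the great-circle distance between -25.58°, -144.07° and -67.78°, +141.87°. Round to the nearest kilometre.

6720 km

Δλ = 141.87 − -144.07 = 285.94°; wrapped into (−180°, 180°]: -74.06°.
Δφ = -67.78 − -25.58 = -42.20°.
a = sin²(Δφ/2) + cos φ₁ · cos φ₂ · sin²(Δλ/2) = 0.253309.
c = 2·atan2(√a, √(1−a)) = 1.05482 rad → d = 6371·c ≈ 6720.27 km.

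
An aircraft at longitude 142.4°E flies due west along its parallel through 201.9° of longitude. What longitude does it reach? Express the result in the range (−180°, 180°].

59.5°W

Start at +142.4°; shift −201.9° → -59.5°.
-59.5° already lies in (−180°, 180°].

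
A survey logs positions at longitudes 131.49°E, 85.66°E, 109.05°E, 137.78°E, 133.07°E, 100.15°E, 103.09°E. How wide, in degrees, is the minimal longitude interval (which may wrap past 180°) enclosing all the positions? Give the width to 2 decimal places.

52.12°

Sort the longitudes: +85.66°, +100.15°, +103.09°, +109.05°, +131.49°, +133.07°, +137.78°.
Eastward gaps between consecutive values (wrapping around): 14.49°, 2.94°, 5.96°, 22.44°, 1.58°, 4.71°, 307.88°.
Largest gap = 307.88° ⇒ minimal covering band is its complement: 360° − 307.88° = 52.12°.
Band runs from +85.66° eastward to +137.78°.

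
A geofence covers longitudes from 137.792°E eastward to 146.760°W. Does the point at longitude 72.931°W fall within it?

Band width going east from +137.792° to -146.760°: ((-146.760 − 137.792) mod 360) = 75.448°.
Offset of -72.931° east of the west edge: ((-72.931 − 137.792) mod 360) = 149.277°.
149.277° > 75.448° ⇒ outside.

No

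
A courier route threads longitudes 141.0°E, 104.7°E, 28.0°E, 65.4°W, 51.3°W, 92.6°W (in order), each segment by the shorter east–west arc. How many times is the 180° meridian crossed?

0

Leg 1: +141.0° → +104.7°, shortest Δλ = -36.3° (west) — does not cross 180°.
Leg 2: +104.7° → +28.0°, shortest Δλ = -76.7° (west) — does not cross 180°.
Leg 3: +28.0° → -65.4°, shortest Δλ = -93.4° (west) — does not cross 180°.
Leg 4: -65.4° → -51.3°, shortest Δλ = 14.1° (east) — does not cross 180°.
Leg 5: -51.3° → -92.6°, shortest Δλ = -41.3° (west) — does not cross 180°.
Total crossings: 0.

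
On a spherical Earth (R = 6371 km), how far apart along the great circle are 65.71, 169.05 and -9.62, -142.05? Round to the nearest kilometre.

9278 km

Δλ = -142.05 − 169.05 = -311.10°; wrapped into (−180°, 180°]: 48.90°.
Δφ = -9.62 − 65.71 = -75.33°.
a = sin²(Δφ/2) + cos φ₁ · cos φ₂ · sin²(Δλ/2) = 0.442854.
c = 2·atan2(√a, √(1−a)) = 1.45625 rad → d = 6371·c ≈ 9277.79 km.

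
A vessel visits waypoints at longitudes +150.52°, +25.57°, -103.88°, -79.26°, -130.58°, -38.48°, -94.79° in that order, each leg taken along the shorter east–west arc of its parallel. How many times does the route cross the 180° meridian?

Leg 1: +150.52° → +25.57°, shortest Δλ = -124.95° (west) — does not cross 180°.
Leg 2: +25.57° → -103.88°, shortest Δλ = -129.45° (west) — does not cross 180°.
Leg 3: -103.88° → -79.26°, shortest Δλ = 24.62° (east) — does not cross 180°.
Leg 4: -79.26° → -130.58°, shortest Δλ = -51.32° (west) — does not cross 180°.
Leg 5: -130.58° → -38.48°, shortest Δλ = 92.1° (east) — does not cross 180°.
Leg 6: -38.48° → -94.79°, shortest Δλ = -56.31° (west) — does not cross 180°.
Total crossings: 0.

0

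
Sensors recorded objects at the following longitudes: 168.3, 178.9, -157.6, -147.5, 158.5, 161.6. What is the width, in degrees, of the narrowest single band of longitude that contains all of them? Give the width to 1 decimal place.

54.0°

Sort the longitudes: -157.6°, -147.5°, +158.5°, +161.6°, +168.3°, +178.9°.
Eastward gaps between consecutive values (wrapping around): 10.1°, 306.0°, 3.1°, 6.7°, 10.6°, 23.5°.
Largest gap = 306.0° ⇒ minimal covering band is its complement: 360° − 306.0° = 54.0°.
Band runs from +158.5° eastward to -147.5°, crossing the antimeridian.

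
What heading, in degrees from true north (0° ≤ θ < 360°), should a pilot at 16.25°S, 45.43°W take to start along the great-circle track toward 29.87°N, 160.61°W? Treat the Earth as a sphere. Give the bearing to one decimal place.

Δλ = -160.61 − -45.43 = -115.18°.
θ = atan2( sin Δλ · cos φ₂ , cos φ₁ · sin φ₂ − sin φ₁ · cos φ₂ · cos Δλ )
  = atan2(-0.78476, 0.37490) = -64.465° → normalised to [0°, 360°): 295.535°.

295.5°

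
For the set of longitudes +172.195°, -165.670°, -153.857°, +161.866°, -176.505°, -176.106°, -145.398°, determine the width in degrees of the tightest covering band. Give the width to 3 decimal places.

Sort the longitudes: -176.505°, -176.106°, -165.670°, -153.857°, -145.398°, +161.866°, +172.195°.
Eastward gaps between consecutive values (wrapping around): 0.399°, 10.436°, 11.813°, 8.459°, 307.264°, 10.329°, 11.300°.
Largest gap = 307.264° ⇒ minimal covering band is its complement: 360° − 307.264° = 52.736°.
Band runs from +161.866° eastward to -145.398°, crossing the antimeridian.

52.736°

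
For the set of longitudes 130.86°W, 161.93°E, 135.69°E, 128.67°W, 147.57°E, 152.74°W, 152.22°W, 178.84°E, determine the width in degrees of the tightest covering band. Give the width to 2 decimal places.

95.64°

Sort the longitudes: -152.74°, -152.22°, -130.86°, -128.67°, +135.69°, +147.57°, +161.93°, +178.84°.
Eastward gaps between consecutive values (wrapping around): 0.52°, 21.36°, 2.19°, 264.36°, 11.88°, 14.36°, 16.91°, 28.42°.
Largest gap = 264.36° ⇒ minimal covering band is its complement: 360° − 264.36° = 95.64°.
Band runs from +135.69° eastward to -128.67°, crossing the antimeridian.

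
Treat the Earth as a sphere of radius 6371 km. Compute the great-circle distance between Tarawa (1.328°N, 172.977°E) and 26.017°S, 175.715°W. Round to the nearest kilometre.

Δλ = -175.715 − 172.977 = -348.692°; wrapped into (−180°, 180°]: 11.308°.
Δφ = -26.017 − 1.328 = -27.345°.
a = sin²(Δφ/2) + cos φ₁ · cos φ₂ · sin²(Δλ/2) = 0.064592.
c = 2·atan2(√a, √(1−a)) = 0.51394 rad → d = 6371·c ≈ 3274.29 km.

3274 km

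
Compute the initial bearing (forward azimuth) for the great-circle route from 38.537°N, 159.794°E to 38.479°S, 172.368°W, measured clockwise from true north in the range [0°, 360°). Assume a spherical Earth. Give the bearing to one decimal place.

158.3°

Δλ = -172.368 − 159.794 = -332.162°; wrapped into (−180°, 180°]: 27.838°.
θ = atan2( sin Δλ · cos φ₂ , cos φ₁ · sin φ₂ − sin φ₁ · cos φ₂ · cos Δλ )
  = atan2(0.36556, -0.91799) = 158.286° → normalised to [0°, 360°): 158.286°.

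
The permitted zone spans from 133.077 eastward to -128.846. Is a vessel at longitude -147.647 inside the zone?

Band width going east from +133.077° to -128.846°: ((-128.846 − 133.077) mod 360) = 98.077°.
Offset of -147.647° east of the west edge: ((-147.647 − 133.077) mod 360) = 79.276°.
79.276° ≤ 98.077° ⇒ inside.

Yes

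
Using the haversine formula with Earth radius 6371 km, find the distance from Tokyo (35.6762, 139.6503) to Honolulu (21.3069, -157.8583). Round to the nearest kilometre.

6209 km

Δλ = -157.8583 − 139.6503 = -297.5086°; wrapped into (−180°, 180°]: 62.4914°.
Δφ = 21.3069 − 35.6762 = -14.3693°.
a = sin²(Δφ/2) + cos φ₁ · cos φ₂ · sin²(Δλ/2) = 0.219266.
c = 2·atan2(√a, √(1−a)) = 0.97464 rad → d = 6371·c ≈ 6209.42 km.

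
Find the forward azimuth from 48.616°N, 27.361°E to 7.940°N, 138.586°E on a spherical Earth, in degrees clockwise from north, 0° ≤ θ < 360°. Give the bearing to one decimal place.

Δλ = 138.586 − 27.361 = 111.225°.
θ = atan2( sin Δλ · cos φ₂ , cos φ₁ · sin φ₂ − sin φ₁ · cos φ₂ · cos Δλ )
  = atan2(0.92323, 0.36035) = 68.679° → normalised to [0°, 360°): 68.679°.

68.7°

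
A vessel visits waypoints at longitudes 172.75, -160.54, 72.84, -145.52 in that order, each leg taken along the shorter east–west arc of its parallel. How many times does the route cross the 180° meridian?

3

Leg 1: +172.75° → -160.54°, shortest Δλ = 26.71° (east) — crosses 180°.
Leg 2: -160.54° → +72.84°, shortest Δλ = -126.62° (west) — crosses 180°.
Leg 3: +72.84° → -145.52°, shortest Δλ = 141.64° (east) — crosses 180°.
Total crossings: 3.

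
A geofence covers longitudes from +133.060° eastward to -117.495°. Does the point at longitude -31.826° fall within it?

Band width going east from +133.060° to -117.495°: ((-117.495 − 133.060) mod 360) = 109.445°.
Offset of -31.826° east of the west edge: ((-31.826 − 133.060) mod 360) = 195.114°.
195.114° > 109.445° ⇒ outside.

No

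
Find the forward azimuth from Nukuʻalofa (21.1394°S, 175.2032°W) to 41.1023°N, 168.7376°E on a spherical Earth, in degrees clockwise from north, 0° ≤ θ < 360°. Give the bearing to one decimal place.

Δλ = 168.7376 − -175.2032 = 343.9408°; wrapped into (−180°, 180°]: -16.0592°.
θ = atan2( sin Δλ · cos φ₂ , cos φ₁ · sin φ₂ − sin φ₁ · cos φ₂ · cos Δλ )
  = atan2(-0.20845, 0.87432) = -13.410° → normalised to [0°, 360°): 346.590°.

346.6°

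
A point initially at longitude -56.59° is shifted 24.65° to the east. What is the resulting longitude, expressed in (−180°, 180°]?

-31.94°

Start at -56.59°; shift +24.65° → -31.94°.
-31.94° already lies in (−180°, 180°].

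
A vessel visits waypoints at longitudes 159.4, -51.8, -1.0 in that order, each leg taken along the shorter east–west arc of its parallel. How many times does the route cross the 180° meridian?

1

Leg 1: +159.4° → -51.8°, shortest Δλ = 148.8° (east) — crosses 180°.
Leg 2: -51.8° → -1.0°, shortest Δλ = 50.8° (east) — does not cross 180°.
Total crossings: 1.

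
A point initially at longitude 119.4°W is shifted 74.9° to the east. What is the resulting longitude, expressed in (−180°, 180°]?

44.5°W

Start at -119.4°; shift +74.9° → -44.5°.
-44.5° already lies in (−180°, 180°].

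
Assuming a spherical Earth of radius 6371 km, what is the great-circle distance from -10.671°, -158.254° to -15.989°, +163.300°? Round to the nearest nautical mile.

2265 nmi

Δλ = 163.300 − -158.254 = 321.554°; wrapped into (−180°, 180°]: -38.446°.
Δφ = -15.989 − -10.671 = -5.318°.
a = sin²(Δφ/2) + cos φ₁ · cos φ₂ · sin²(Δλ/2) = 0.104559.
c = 2·atan2(√a, √(1−a)) = 0.65855 rad → d = 6371·c ≈ 4195.61 km ≈ 2265.45 nmi.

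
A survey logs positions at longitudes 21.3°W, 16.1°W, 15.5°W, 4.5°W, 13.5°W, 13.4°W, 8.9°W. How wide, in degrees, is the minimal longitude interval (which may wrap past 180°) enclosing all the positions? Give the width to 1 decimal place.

16.8°

Sort the longitudes: -21.3°, -16.1°, -15.5°, -13.5°, -13.4°, -8.9°, -4.5°.
Eastward gaps between consecutive values (wrapping around): 5.2°, 0.6°, 2.0°, 0.1°, 4.5°, 4.4°, 343.2°.
Largest gap = 343.2° ⇒ minimal covering band is its complement: 360° − 343.2° = 16.8°.
Band runs from -21.3° eastward to -4.5°.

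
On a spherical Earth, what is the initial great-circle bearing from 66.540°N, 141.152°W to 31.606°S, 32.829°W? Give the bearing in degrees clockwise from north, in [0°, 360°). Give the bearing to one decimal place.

Δλ = -32.829 − -141.152 = 108.323°.
θ = atan2( sin Δλ · cos φ₂ , cos φ₁ · sin φ₂ − sin φ₁ · cos φ₂ · cos Δλ )
  = atan2(0.80849, 0.03697) = 87.382° → normalised to [0°, 360°): 87.382°.

87.4°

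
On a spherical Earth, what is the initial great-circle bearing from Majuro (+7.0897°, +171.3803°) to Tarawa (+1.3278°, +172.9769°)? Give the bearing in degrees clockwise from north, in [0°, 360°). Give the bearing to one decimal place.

164.5°

Δλ = 172.9769 − 171.3803 = 1.5966°.
θ = atan2( sin Δλ · cos φ₂ , cos φ₁ · sin φ₂ − sin φ₁ · cos φ₂ · cos Δλ )
  = atan2(0.02785, -0.10035) = 164.486° → normalised to [0°, 360°): 164.486°.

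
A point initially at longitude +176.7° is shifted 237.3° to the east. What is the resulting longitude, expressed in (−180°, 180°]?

+54.0°

Start at +176.7°; shift +237.3° → +414.0°.
+414.0° lies outside (−180°, 180°]; subtract 360° → +54.0°.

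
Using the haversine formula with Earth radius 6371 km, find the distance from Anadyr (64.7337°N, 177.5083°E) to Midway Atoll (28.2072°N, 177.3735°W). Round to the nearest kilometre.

4078 km

Δλ = -177.3735 − 177.5083 = -354.8818°; wrapped into (−180°, 180°]: 5.1182°.
Δφ = 28.2072 − 64.7337 = -36.5265°.
a = sin²(Δφ/2) + cos φ₁ · cos φ₂ · sin²(Δλ/2) = 0.098959.
c = 2·atan2(√a, √(1−a)) = 0.64002 rad → d = 6371·c ≈ 4077.59 km.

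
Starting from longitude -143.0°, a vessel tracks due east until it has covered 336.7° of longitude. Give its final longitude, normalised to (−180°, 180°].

-166.3°

Start at -143.0°; shift +336.7° → +193.7°.
+193.7° lies outside (−180°, 180°]; subtract 360° → -166.3°.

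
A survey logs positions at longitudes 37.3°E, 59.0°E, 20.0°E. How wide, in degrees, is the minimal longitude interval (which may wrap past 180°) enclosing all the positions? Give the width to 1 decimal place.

Sort the longitudes: +20.0°, +37.3°, +59.0°.
Eastward gaps between consecutive values (wrapping around): 17.3°, 21.7°, 321.0°.
Largest gap = 321.0° ⇒ minimal covering band is its complement: 360° − 321.0° = 39.0°.
Band runs from +20.0° eastward to +59.0°.

39.0°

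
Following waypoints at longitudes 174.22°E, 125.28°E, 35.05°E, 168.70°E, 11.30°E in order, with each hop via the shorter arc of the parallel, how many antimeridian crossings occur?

0

Leg 1: +174.22° → +125.28°, shortest Δλ = -48.94° (west) — does not cross 180°.
Leg 2: +125.28° → +35.05°, shortest Δλ = -90.23° (west) — does not cross 180°.
Leg 3: +35.05° → +168.70°, shortest Δλ = 133.65° (east) — does not cross 180°.
Leg 4: +168.70° → +11.30°, shortest Δλ = -157.4° (west) — does not cross 180°.
Total crossings: 0.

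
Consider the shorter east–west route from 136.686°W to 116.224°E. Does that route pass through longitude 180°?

Yes

Naïve |116.224 − -136.686| = 252.91° > 180°, so the shorter arc goes the other way round — across 180°.
Signed shortest Δλ = ((116.224 − -136.686 + 180) mod 360) − 180 = -107.09°.
Going west by 107.09° from -136.686° passes through 180° before reaching +116.224°.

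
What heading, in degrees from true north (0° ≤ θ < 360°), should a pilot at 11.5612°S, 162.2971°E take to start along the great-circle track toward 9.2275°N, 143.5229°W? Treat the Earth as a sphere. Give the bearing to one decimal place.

Δλ = -143.5229 − 162.2971 = -305.8200°; wrapped into (−180°, 180°]: 54.1800°.
θ = atan2( sin Δλ · cos φ₂ , cos φ₁ · sin φ₂ − sin φ₁ · cos φ₂ · cos Δλ )
  = atan2(0.80037, 0.27287) = 71.174° → normalised to [0°, 360°): 71.174°.

71.2°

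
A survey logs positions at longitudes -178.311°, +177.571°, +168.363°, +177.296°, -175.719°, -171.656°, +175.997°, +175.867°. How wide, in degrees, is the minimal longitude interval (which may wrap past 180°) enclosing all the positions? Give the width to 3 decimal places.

19.981°

Sort the longitudes: -178.311°, -175.719°, -171.656°, +168.363°, +175.867°, +175.997°, +177.296°, +177.571°.
Eastward gaps between consecutive values (wrapping around): 2.592°, 4.063°, 340.019°, 7.504°, 0.130°, 1.299°, 0.275°, 4.118°.
Largest gap = 340.019° ⇒ minimal covering band is its complement: 360° − 340.019° = 19.981°.
Band runs from +168.363° eastward to -171.656°, crossing the antimeridian.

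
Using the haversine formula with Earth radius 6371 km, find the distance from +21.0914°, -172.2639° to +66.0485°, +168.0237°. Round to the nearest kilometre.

Δλ = 168.0237 − -172.2639 = 340.2876°; wrapped into (−180°, 180°]: -19.7124°.
Δφ = 66.0485 − 21.0914 = 44.9571°.
a = sin²(Δφ/2) + cos φ₁ · cos φ₂ · sin²(Δλ/2) = 0.157280.
c = 2·atan2(√a, √(1−a)) = 0.81559 rad → d = 6371·c ≈ 5196.12 km.

5196 km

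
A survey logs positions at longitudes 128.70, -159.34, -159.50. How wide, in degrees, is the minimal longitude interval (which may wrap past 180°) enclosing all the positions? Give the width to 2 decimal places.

Sort the longitudes: -159.50°, -159.34°, +128.70°.
Eastward gaps between consecutive values (wrapping around): 0.16°, 288.04°, 71.80°.
Largest gap = 288.04° ⇒ minimal covering band is its complement: 360° − 288.04° = 71.96°.
Band runs from +128.70° eastward to -159.34°, crossing the antimeridian.

71.96°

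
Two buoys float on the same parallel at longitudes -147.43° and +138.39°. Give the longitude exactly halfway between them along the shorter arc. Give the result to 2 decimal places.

Signed shortest Δλ from -147.43° to +138.39° is -74.18°.
Midpoint longitude = -147.43° + (-74.18°)/2 = -147.43° − 37.09° = -184.52°.
Normalise into (−180°, 180°]: +175.48°.
(The naïve average (-147.43 + +138.39)/2 = -4.52° is on the wrong side of the globe.)

+175.48°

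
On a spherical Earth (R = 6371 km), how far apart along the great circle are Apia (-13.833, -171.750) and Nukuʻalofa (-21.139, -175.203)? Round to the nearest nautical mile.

481 nmi

Δλ = -175.203 − -171.750 = -3.453°.
Δφ = -21.139 − -13.833 = -7.306°.
a = sin²(Δφ/2) + cos φ₁ · cos φ₂ · sin²(Δλ/2) = 0.004882.
c = 2·atan2(√a, √(1−a)) = 0.13985 rad → d = 6371·c ≈ 890.98 km ≈ 481.09 nmi.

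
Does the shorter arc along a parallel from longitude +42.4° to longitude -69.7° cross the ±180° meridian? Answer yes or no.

No

Signed shortest Δλ = ((-69.7 − 42.4 + 180) mod 360) − 180 = -112.1°.
Going west by 112.1° from +42.4° reaches -69.7° without touching 180°.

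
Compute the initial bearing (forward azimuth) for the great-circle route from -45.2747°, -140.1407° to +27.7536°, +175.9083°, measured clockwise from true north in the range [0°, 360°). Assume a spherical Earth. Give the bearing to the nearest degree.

322°

Δλ = 175.9083 − -140.1407 = 316.0490°; wrapped into (−180°, 180°]: -43.9510°.
θ = atan2( sin Δλ · cos φ₂ , cos φ₁ · sin φ₂ − sin φ₁ · cos φ₂ · cos Δλ )
  = atan2(-0.61420, 0.78036) = -38.205° → normalised to [0°, 360°): 321.795°.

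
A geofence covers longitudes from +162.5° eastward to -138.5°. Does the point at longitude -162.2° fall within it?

Band width going east from +162.5° to -138.5°: ((-138.5 − 162.5) mod 360) = 59.0°.
Offset of -162.2° east of the west edge: ((-162.2 − 162.5) mod 360) = 35.3°.
35.3° ≤ 59.0° ⇒ inside.

Yes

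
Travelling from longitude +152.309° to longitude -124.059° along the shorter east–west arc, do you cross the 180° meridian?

Naïve |-124.059 − 152.309| = 276.368° > 180°, so the shorter arc goes the other way round — across 180°.
Signed shortest Δλ = ((-124.059 − 152.309 + 180) mod 360) − 180 = 83.632°.
Going east by 83.632° from +152.309° passes through 180° before reaching -124.059°.

Yes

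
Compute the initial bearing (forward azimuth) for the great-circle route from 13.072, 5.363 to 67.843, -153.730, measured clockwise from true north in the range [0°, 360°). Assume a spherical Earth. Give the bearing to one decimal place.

Δλ = -153.730 − 5.363 = -159.093°.
θ = atan2( sin Δλ · cos φ₂ , cos φ₁ · sin φ₂ − sin φ₁ · cos φ₂ · cos Δλ )
  = atan2(-0.13459, 0.98184) = -7.805° → normalised to [0°, 360°): 352.195°.

352.2°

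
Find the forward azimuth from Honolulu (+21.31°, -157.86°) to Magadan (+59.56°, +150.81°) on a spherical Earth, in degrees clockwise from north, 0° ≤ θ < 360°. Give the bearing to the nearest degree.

330°

Δλ = 150.81 − -157.86 = 308.67°; wrapped into (−180°, 180°]: -51.33°.
θ = atan2( sin Δλ · cos φ₂ , cos φ₁ · sin φ₂ − sin φ₁ · cos φ₂ · cos Δλ )
  = atan2(-0.39556, 0.68817) = -29.890° → normalised to [0°, 360°): 330.110°.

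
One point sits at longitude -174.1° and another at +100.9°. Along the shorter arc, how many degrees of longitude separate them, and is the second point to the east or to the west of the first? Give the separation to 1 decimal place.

Raw difference: 100.9 − -174.1 = 275.0°.
Normalise into (−180°, 180°]: 275.0° − 360° = -85.0°.
Negative ⇒ the second point lies to the west; separation 85.0°.

85.0° west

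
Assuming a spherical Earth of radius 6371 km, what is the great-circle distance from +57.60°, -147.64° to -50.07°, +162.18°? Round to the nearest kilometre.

12820 km

Δλ = 162.18 − -147.64 = 309.82°; wrapped into (−180°, 180°]: -50.18°.
Δφ = -50.07 − 57.60 = -107.67°.
a = sin²(Δφ/2) + cos φ₁ · cos φ₂ · sin²(Δλ/2) = 0.713608.
c = 2·atan2(√a, √(1−a)) = 2.01221 rad → d = 6371·c ≈ 12819.77 km.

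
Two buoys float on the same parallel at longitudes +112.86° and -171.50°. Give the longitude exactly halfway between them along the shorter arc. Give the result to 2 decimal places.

Signed shortest Δλ from +112.86° to -171.50° is +75.64°.
Midpoint longitude = +112.86° + (+75.64°)/2 = +112.86° + 37.82° = +150.68°.
(The naïve average (+112.86 + -171.50)/2 = -29.32° is on the wrong side of the globe.)

+150.68°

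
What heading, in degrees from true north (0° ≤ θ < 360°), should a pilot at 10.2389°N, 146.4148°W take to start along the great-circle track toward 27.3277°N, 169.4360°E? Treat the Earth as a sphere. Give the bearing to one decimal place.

298.7°

Δλ = 169.4360 − -146.4148 = 315.8508°; wrapped into (−180°, 180°]: -44.1492°.
θ = atan2( sin Δλ · cos φ₂ , cos φ₁ · sin φ₂ − sin φ₁ · cos φ₂ · cos Δλ )
  = atan2(-0.61879, 0.33846) = -61.323° → normalised to [0°, 360°): 298.677°.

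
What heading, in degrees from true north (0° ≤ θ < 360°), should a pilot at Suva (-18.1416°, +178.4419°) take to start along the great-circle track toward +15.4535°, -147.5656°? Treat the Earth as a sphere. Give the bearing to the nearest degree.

47°

Δλ = -147.5656 − 178.4419 = -326.0075°; wrapped into (−180°, 180°]: 33.9925°.
θ = atan2( sin Δλ · cos φ₂ , cos φ₁ · sin φ₂ − sin φ₁ · cos φ₂ · cos Δλ )
  = atan2(0.53887, 0.50203) = 47.027° → normalised to [0°, 360°): 47.027°.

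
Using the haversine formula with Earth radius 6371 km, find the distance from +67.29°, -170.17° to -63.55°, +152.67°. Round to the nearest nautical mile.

8018 nmi

Δλ = 152.67 − -170.17 = 322.84°; wrapped into (−180°, 180°]: -37.16°.
Δφ = -63.55 − 67.29 = -130.84°.
a = sin²(Δφ/2) + cos φ₁ · cos φ₂ · sin²(Δλ/2) = 0.844433.
c = 2·atan2(√a, √(1−a)) = 2.33072 rad → d = 6371·c ≈ 14849.01 km ≈ 8017.82 nmi.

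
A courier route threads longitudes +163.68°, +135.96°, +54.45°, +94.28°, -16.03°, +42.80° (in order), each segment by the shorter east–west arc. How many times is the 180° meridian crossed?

Leg 1: +163.68° → +135.96°, shortest Δλ = -27.72° (west) — does not cross 180°.
Leg 2: +135.96° → +54.45°, shortest Δλ = -81.51° (west) — does not cross 180°.
Leg 3: +54.45° → +94.28°, shortest Δλ = 39.83° (east) — does not cross 180°.
Leg 4: +94.28° → -16.03°, shortest Δλ = -110.31° (west) — does not cross 180°.
Leg 5: -16.03° → +42.80°, shortest Δλ = 58.83° (east) — does not cross 180°.
Total crossings: 0.

0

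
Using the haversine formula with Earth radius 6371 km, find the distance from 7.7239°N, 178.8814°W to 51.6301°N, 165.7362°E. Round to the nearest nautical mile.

2744 nmi

Δλ = 165.7362 − -178.8814 = 344.6176°; wrapped into (−180°, 180°]: -15.3824°.
Δφ = 51.6301 − 7.7239 = 43.9062°.
a = sin²(Δφ/2) + cos φ₁ · cos φ₂ · sin²(Δλ/2) = 0.150779.
c = 2·atan2(√a, √(1−a)) = 0.79758 rad → d = 6371·c ≈ 5081.38 km ≈ 2743.72 nmi.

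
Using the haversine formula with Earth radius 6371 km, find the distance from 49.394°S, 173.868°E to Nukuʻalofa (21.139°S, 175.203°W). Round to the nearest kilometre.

Δλ = -175.203 − 173.868 = -349.071°; wrapped into (−180°, 180°]: 10.929°.
Δφ = -21.139 − -49.394 = 28.255°.
a = sin²(Δφ/2) + cos φ₁ · cos φ₂ · sin²(Δλ/2) = 0.065080.
c = 2·atan2(√a, √(1−a)) = 0.51592 rad → d = 6371·c ≈ 3286.93 km.

3287 km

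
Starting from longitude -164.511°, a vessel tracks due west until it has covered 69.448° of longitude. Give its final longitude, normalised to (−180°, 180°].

+126.041°

Start at -164.511°; shift −69.448° → -233.959°.
-233.959° lies outside (−180°, 180°]; add 360° → +126.041°.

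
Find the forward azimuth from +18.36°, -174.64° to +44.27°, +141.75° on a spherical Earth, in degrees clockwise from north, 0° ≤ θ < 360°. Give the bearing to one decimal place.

315.3°

Δλ = 141.75 − -174.64 = 316.39°; wrapped into (−180°, 180°]: -43.61°.
θ = atan2( sin Δλ · cos φ₂ , cos φ₁ · sin φ₂ − sin φ₁ · cos φ₂ · cos Δλ )
  = atan2(-0.49390, 0.49920) = -44.694° → normalised to [0°, 360°): 315.306°.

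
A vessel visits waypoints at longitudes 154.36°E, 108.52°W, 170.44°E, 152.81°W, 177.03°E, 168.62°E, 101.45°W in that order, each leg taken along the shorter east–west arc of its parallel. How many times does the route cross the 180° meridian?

5

Leg 1: +154.36° → -108.52°, shortest Δλ = 97.12° (east) — crosses 180°.
Leg 2: -108.52° → +170.44°, shortest Δλ = -81.04° (west) — crosses 180°.
Leg 3: +170.44° → -152.81°, shortest Δλ = 36.75° (east) — crosses 180°.
Leg 4: -152.81° → +177.03°, shortest Δλ = -30.16° (west) — crosses 180°.
Leg 5: +177.03° → +168.62°, shortest Δλ = -8.41° (west) — does not cross 180°.
Leg 6: +168.62° → -101.45°, shortest Δλ = 89.93° (east) — crosses 180°.
Total crossings: 5.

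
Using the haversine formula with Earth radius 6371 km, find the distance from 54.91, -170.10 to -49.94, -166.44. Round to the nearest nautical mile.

6298 nmi

Δλ = -166.44 − -170.10 = 3.66°.
Δφ = -49.94 − 54.91 = -104.85°.
a = sin²(Δφ/2) + cos φ₁ · cos φ₂ · sin²(Δλ/2) = 0.628522.
c = 2·atan2(√a, √(1−a)) = 1.83076 rad → d = 6371·c ≈ 11663.76 km ≈ 6297.93 nmi.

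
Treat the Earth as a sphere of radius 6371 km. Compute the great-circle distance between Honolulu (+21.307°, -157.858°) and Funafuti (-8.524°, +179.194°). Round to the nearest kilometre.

Δλ = 179.194 − -157.858 = 337.052°; wrapped into (−180°, 180°]: -22.948°.
Δφ = -8.524 − 21.307 = -29.831°.
a = sin²(Δφ/2) + cos φ₁ · cos φ₂ · sin²(Δλ/2) = 0.102710.
c = 2·atan2(√a, √(1−a)) = 0.65248 rad → d = 6371·c ≈ 4156.96 km.

4157 km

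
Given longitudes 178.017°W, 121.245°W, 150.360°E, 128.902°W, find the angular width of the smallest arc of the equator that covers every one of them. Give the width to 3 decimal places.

Sort the longitudes: -178.017°, -128.902°, -121.245°, +150.360°.
Eastward gaps between consecutive values (wrapping around): 49.115°, 7.657°, 271.605°, 31.623°.
Largest gap = 271.605° ⇒ minimal covering band is its complement: 360° − 271.605° = 88.395°.
Band runs from +150.360° eastward to -121.245°, crossing the antimeridian.

88.395°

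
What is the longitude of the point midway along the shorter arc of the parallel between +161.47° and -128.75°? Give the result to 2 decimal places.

Signed shortest Δλ from +161.47° to -128.75° is +69.78°.
Midpoint longitude = +161.47° + (+69.78°)/2 = +161.47° + 34.89° = +196.36°.
Normalise into (−180°, 180°]: -163.64°.
(The naïve average (+161.47 + -128.75)/2 = 16.36° is on the wrong side of the globe.)

-163.64°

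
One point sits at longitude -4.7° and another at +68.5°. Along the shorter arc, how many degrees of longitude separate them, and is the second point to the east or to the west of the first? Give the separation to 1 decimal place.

Raw difference: 68.5 − -4.7 = 73.2°.
Normalise into (−180°, 180°]: 73.2° stays 73.2°.
Positive ⇒ the second point lies to the east; separation 73.2°.

73.2° east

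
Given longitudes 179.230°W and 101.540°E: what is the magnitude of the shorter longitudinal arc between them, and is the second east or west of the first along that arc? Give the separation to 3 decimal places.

Raw difference: 101.540 − -179.230 = 280.77°.
Normalise into (−180°, 180°]: 280.77° − 360° = -79.23°.
Negative ⇒ the second point lies to the west; separation 79.230°.

79.230° west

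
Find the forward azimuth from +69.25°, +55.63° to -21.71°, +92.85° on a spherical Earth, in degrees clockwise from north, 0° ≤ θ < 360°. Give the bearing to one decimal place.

Δλ = 92.85 − 55.63 = 37.22°.
θ = atan2( sin Δλ · cos φ₂ , cos φ₁ · sin φ₂ − sin φ₁ · cos φ₂ · cos Δλ )
  = atan2(0.56197, -0.82290) = 145.670° → normalised to [0°, 360°): 145.670°.

145.7°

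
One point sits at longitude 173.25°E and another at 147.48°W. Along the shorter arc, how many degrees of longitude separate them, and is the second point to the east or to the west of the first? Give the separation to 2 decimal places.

Raw difference: -147.48 − 173.25 = -320.73°.
Normalise into (−180°, 180°]: -320.73° + 360° = 39.27°.
Positive ⇒ the second point lies to the east; separation 39.27°.

39.27° east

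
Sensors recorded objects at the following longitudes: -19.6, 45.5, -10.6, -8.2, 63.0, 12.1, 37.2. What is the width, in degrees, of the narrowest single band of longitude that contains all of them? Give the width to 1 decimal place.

82.6°

Sort the longitudes: -19.6°, -10.6°, -8.2°, +12.1°, +37.2°, +45.5°, +63.0°.
Eastward gaps between consecutive values (wrapping around): 9.0°, 2.4°, 20.3°, 25.1°, 8.3°, 17.5°, 277.4°.
Largest gap = 277.4° ⇒ minimal covering band is its complement: 360° − 277.4° = 82.6°.
Band runs from -19.6° eastward to +63.0°.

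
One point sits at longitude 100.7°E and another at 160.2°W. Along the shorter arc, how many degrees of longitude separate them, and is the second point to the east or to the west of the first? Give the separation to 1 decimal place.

99.1° east

Raw difference: -160.2 − 100.7 = -260.9°.
Normalise into (−180°, 180°]: -260.9° + 360° = 99.1°.
Positive ⇒ the second point lies to the east; separation 99.1°.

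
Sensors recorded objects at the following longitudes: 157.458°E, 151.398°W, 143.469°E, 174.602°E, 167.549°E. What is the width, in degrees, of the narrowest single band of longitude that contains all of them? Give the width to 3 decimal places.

65.133°

Sort the longitudes: -151.398°, +143.469°, +157.458°, +167.549°, +174.602°.
Eastward gaps between consecutive values (wrapping around): 294.867°, 13.989°, 10.091°, 7.053°, 34.000°.
Largest gap = 294.867° ⇒ minimal covering band is its complement: 360° − 294.867° = 65.133°.
Band runs from +143.469° eastward to -151.398°, crossing the antimeridian.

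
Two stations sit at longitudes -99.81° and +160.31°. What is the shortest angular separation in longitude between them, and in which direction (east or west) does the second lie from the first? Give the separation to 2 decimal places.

99.88° west

Raw difference: 160.31 − -99.81 = 260.12°.
Normalise into (−180°, 180°]: 260.12° − 360° = -99.88°.
Negative ⇒ the second point lies to the west; separation 99.88°.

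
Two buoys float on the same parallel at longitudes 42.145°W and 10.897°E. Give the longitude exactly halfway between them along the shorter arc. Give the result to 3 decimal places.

Signed shortest Δλ from -42.145° to +10.897° is +53.042°.
Midpoint longitude = -42.145° + (+53.042°)/2 = -42.145° + 26.521° = -15.624°.

15.624°W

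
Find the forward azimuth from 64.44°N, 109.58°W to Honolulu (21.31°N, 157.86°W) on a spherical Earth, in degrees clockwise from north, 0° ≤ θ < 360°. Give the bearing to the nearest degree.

Δλ = -157.86 − -109.58 = -48.28°.
θ = atan2( sin Δλ · cos φ₂ , cos φ₁ · sin φ₂ − sin φ₁ · cos φ₂ · cos Δλ )
  = atan2(-0.69537, -0.40252) = -120.064° → normalised to [0°, 360°): 239.936°.

240°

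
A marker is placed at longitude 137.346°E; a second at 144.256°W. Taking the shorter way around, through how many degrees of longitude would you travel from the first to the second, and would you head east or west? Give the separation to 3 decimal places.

78.398° east

Raw difference: -144.256 − 137.346 = -281.602°.
Normalise into (−180°, 180°]: -281.602° + 360° = 78.398°.
Positive ⇒ the second point lies to the east; separation 78.398°.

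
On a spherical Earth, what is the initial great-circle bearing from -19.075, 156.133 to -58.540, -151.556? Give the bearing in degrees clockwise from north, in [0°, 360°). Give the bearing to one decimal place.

Δλ = -151.556 − 156.133 = -307.689°; wrapped into (−180°, 180°]: 52.311°.
θ = atan2( sin Δλ · cos φ₂ , cos φ₁ · sin φ₂ − sin φ₁ · cos φ₂ · cos Δλ )
  = atan2(0.41300, -0.70189) = 149.527° → normalised to [0°, 360°): 149.527°.

149.5°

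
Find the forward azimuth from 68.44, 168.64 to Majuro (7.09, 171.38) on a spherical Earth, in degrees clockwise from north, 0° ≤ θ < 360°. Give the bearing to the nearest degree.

Δλ = 171.38 − 168.64 = 2.74°.
θ = atan2( sin Δλ · cos φ₂ , cos φ₁ · sin φ₂ − sin φ₁ · cos φ₂ · cos Δλ )
  = atan2(0.04744, -0.87651) = 176.902° → normalised to [0°, 360°): 176.902°.

177°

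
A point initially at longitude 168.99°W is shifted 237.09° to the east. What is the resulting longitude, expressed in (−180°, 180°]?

Start at -168.99°; shift +237.09° → +68.10°.
+68.10° already lies in (−180°, 180°].

68.10°E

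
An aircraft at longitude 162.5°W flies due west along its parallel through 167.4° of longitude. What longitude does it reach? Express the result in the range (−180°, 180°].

30.1°E

Start at -162.5°; shift −167.4° → -329.9°.
-329.9° lies outside (−180°, 180°]; add 360° → +30.1°.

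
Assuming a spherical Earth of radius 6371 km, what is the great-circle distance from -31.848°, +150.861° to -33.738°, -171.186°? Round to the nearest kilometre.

3534 km

Δλ = -171.186 − 150.861 = -322.047°; wrapped into (−180°, 180°]: 37.953°.
Δφ = -33.738 − -31.848 = -1.890°.
a = sin²(Δφ/2) + cos φ₁ · cos φ₂ · sin²(Δλ/2) = 0.074967.
c = 2·atan2(√a, √(1−a)) = 0.55469 rad → d = 6371·c ≈ 3533.91 km.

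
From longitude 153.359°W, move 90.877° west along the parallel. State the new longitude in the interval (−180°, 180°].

Start at -153.359°; shift −90.877° → -244.236°.
-244.236° lies outside (−180°, 180°]; add 360° → +115.764°.

115.764°E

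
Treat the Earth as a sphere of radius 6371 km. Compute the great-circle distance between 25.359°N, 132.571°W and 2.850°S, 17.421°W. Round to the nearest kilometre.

12663 km

Δλ = -17.421 − -132.571 = 115.150°.
Δφ = -2.850 − 25.359 = -28.209°.
a = sin²(Δφ/2) + cos φ₁ · cos φ₂ · sin²(Δλ/2) = 0.702429.
c = 2·atan2(√a, √(1−a)) = 1.98762 rad → d = 6371·c ≈ 12663.13 km.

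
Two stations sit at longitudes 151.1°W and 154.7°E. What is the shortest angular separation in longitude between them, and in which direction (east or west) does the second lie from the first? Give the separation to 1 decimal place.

54.2° west

Raw difference: 154.7 − -151.1 = 305.8°.
Normalise into (−180°, 180°]: 305.8° − 360° = -54.2°.
Negative ⇒ the second point lies to the west; separation 54.2°.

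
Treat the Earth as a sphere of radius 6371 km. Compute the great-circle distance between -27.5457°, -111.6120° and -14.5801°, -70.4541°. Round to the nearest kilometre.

Δλ = -70.4541 − -111.6120 = 41.1579°.
Δφ = -14.5801 − -27.5457 = 12.9656°.
a = sin²(Δφ/2) + cos φ₁ · cos φ₂ · sin²(Δλ/2) = 0.118765.
c = 2·atan2(√a, √(1−a)) = 0.70367 rad → d = 6371·c ≈ 4483.11 km.

4483 km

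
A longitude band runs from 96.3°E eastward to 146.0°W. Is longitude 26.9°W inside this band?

No

Band width going east from +96.3° to -146.0°: ((-146.0 − 96.3) mod 360) = 117.7°.
Offset of -26.9° east of the west edge: ((-26.9 − 96.3) mod 360) = 236.8°.
236.8° > 117.7° ⇒ outside.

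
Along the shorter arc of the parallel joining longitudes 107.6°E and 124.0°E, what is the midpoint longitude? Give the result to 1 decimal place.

115.8°E

Signed shortest Δλ from +107.6° to +124.0° is +16.4°.
Midpoint longitude = +107.6° + (+16.4°)/2 = +107.6° + 8.2° = +115.8°.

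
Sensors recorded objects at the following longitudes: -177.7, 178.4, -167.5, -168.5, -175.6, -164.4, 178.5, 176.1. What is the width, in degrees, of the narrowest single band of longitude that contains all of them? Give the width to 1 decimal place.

Sort the longitudes: -177.7°, -175.6°, -168.5°, -167.5°, -164.4°, +176.1°, +178.4°, +178.5°.
Eastward gaps between consecutive values (wrapping around): 2.1°, 7.1°, 1.0°, 3.1°, 340.5°, 2.3°, 0.1°, 3.8°.
Largest gap = 340.5° ⇒ minimal covering band is its complement: 360° − 340.5° = 19.5°.
Band runs from +176.1° eastward to -164.4°, crossing the antimeridian.

19.5°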